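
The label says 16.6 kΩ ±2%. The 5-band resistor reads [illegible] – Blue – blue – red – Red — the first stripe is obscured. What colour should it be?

16600 Ω = 166 × 10^2.
The first band gives digit 1 of the significand, and 1 is brown.

brown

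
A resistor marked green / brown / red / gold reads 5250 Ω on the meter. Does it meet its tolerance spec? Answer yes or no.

Green → 5 (first significant figure)
Brown → 1 (second significant figure)
Red → ×10^2 multiplier
Gold → ±5% tolerance
51 × 100 = 5100 Ω
Allowed range: 4845 Ω to 5355 Ω.
5250 Ω lies inside that range.

yes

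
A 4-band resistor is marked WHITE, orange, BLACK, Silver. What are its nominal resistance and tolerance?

White → 9 (first significant figure)
Orange → 3 (second significant figure)
Black → ×1 multiplier
Silver → ±10% tolerance
93 × 1 = 93 Ω

93 Ω ±10%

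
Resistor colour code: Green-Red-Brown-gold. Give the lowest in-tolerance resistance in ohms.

494 Ω

Green → 5 (first significant figure)
Red → 2 (second significant figure)
Brown → ×10 multiplier
Gold → ±5% tolerance
52 × 10 = 520 Ω
Lowest = 520 × (1 − 5/100) = 494 Ω.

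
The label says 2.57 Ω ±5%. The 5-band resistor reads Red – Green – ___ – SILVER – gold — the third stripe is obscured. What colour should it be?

violet

2.57 Ω = 257 × 10^-2.
The third band gives digit 7 of the significand, and 7 is violet.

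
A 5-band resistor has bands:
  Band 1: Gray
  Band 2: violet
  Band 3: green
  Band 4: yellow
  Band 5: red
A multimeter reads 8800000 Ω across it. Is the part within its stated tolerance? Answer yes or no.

yes

Grey → 8 (first significant figure)
Violet → 7 (second significant figure)
Green → 5 (third significant figure)
Yellow → ×10^4 multiplier
Red → ±2% tolerance
875 × 10000 = 8750000 Ω
Allowed range: 8575000 Ω to 8925000 Ω.
8800000 Ω lies inside that range.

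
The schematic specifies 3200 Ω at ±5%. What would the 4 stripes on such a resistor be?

3200 Ω = 32 × 10^2.
3 → orange
2 → red
Multiplier 10^2 → red.
±5% tolerance → gold.

orange, red, red, gold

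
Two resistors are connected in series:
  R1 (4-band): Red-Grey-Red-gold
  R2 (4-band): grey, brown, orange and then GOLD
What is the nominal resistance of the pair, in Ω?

R1: red, grey → 28; red ×10^2 → 2800 Ω.
R2: grey, brown → 81; orange ×10^3 → 81000 Ω.
Series: 2800 + 81000 = 83800 Ω.

83800 Ω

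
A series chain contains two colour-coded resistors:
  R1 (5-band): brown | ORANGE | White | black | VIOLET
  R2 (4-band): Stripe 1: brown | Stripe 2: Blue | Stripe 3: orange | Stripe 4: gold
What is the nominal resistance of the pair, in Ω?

R1: brown, orange, white → 139; black ×1 → 139 Ω.
R2: brown, blue → 16; orange ×10^3 → 16000 Ω.
Series: 139 + 16000 = 16139 Ω.

16139 Ω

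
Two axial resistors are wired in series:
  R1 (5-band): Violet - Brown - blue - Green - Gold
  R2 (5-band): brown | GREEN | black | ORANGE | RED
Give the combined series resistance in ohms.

R1: violet, brown, blue → 716; green ×10^5 → 71600000 Ω.
R2: brown, green, black → 150; orange ×10^3 → 150000 Ω.
Series: 71600000 + 150000 = 71750000 Ω.

71750000 Ω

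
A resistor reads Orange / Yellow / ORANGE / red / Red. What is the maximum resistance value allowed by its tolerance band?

Orange → 3 (first significant figure)
Yellow → 4 (second significant figure)
Orange → 3 (third significant figure)
Red → ×10^2 multiplier
Red → ±2% tolerance
343 × 100 = 34300 Ω
Maximum = 34300 × (1 + 2/100) = 34986 Ω.

34986 Ω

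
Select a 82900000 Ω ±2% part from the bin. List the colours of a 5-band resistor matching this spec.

grey, red, white, green, red

82900000 Ω = 829 × 10^5.
8 → grey
2 → red
9 → white
Multiplier 10^5 → green.
±2% tolerance → red.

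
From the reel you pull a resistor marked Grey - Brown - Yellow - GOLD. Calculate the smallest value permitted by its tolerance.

769500 Ω

Grey → 8 (first significant figure)
Brown → 1 (second significant figure)
Yellow → ×10^4 multiplier
Gold → ±5% tolerance
81 × 10000 = 810000 Ω
Smallest = 810000 × (1 − 5/100) = 769500 Ω.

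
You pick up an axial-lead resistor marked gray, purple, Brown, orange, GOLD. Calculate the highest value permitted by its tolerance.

Grey → 8 (first significant figure)
Violet → 7 (second significant figure)
Brown → 1 (third significant figure)
Orange → ×10^3 multiplier
Gold → ±5% tolerance
871 × 1000 = 871000 Ω
Highest = 871000 × (1 + 5/100) = 914550 Ω.

914550 Ω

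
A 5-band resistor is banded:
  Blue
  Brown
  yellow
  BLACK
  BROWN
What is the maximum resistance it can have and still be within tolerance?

Blue → 6 (first significant figure)
Brown → 1 (second significant figure)
Yellow → 4 (third significant figure)
Black → ×1 multiplier
Brown → ±1% tolerance
614 × 1 = 614 Ω
Maximum = 614 × (1 + 1/100) = 620.14 Ω.

620.14 Ω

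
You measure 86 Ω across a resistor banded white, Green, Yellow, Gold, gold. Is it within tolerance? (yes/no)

no

White → 9 (first significant figure)
Green → 5 (second significant figure)
Yellow → 4 (third significant figure)
Gold → ×0.1 multiplier
Gold → ±5% tolerance
954 × 0.1 = 95.4 Ω
Allowed range: 90.63 Ω to 100.17 Ω.
86 Ω lies outside that range.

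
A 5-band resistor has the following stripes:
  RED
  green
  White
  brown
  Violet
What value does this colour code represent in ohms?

2590 Ω

Red → 2 (first significant figure)
Green → 5 (second significant figure)
White → 9 (third significant figure)
Brown → ×10 multiplier
259 × 10 = 2590 Ω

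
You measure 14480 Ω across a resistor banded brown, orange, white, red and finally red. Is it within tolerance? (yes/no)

no

Brown → 1 (first significant figure)
Orange → 3 (second significant figure)
White → 9 (third significant figure)
Red → ×10^2 multiplier
Red → ±2% tolerance
139 × 100 = 13900 Ω
Allowed range: 13622 Ω to 14178 Ω.
14480 Ω lies outside that range.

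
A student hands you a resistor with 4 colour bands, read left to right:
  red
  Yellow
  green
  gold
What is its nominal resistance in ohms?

Red → 2 (first significant figure)
Yellow → 4 (second significant figure)
Green → ×10^5 multiplier
24 × 100000 = 2400000 Ω

2400000 Ω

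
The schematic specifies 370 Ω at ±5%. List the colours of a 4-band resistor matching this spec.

370 Ω = 37 × 10^1.
3 → orange
7 → violet
Multiplier 10^1 → brown.
±5% tolerance → gold.

orange, violet, brown, gold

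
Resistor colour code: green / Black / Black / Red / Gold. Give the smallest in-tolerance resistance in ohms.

47500 Ω

Green → 5 (first significant figure)
Black → 0 (second significant figure)
Black → 0 (third significant figure)
Red → ×10^2 multiplier
Gold → ±5% tolerance
500 × 100 = 50000 Ω
Smallest = 50000 × (1 − 5/100) = 47500 Ω.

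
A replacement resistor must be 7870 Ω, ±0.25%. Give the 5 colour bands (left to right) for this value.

7870 Ω = 787 × 10^1.
7 → violet
8 → grey
7 → violet
Multiplier 10^1 → brown.
±0.25% tolerance → blue.

violet, grey, violet, brown, blue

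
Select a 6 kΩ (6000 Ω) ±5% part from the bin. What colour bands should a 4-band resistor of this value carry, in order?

6000 Ω = 60 × 10^2.
6 → blue
0 → black
Multiplier 10^2 → red.
±5% tolerance → gold.

blue, black, red, gold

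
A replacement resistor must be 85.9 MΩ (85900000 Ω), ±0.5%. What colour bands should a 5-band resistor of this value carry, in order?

85900000 Ω = 859 × 10^5.
8 → grey
5 → green
9 → white
Multiplier 10^5 → green.
±0.5% tolerance → green.

grey, green, white, green, green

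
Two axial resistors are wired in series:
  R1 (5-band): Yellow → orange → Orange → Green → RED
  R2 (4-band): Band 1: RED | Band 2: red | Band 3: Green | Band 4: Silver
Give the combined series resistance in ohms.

R1: yellow, orange, orange → 433; green ×10^5 → 43300000 Ω.
R2: red, red → 22; green ×10^5 → 2200000 Ω.
Series: 43300000 + 2200000 = 45500000 Ω.

45500000 Ω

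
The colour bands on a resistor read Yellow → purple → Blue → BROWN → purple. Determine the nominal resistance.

Yellow → 4 (first significant figure)
Violet → 7 (second significant figure)
Blue → 6 (third significant figure)
Brown → ×10 multiplier
476 × 10 = 4760 Ω

4760 Ω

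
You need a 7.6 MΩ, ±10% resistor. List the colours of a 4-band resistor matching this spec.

violet, blue, green, silver

7600000 Ω = 76 × 10^5.
7 → violet
6 → blue
Multiplier 10^5 → green.
±10% tolerance → silver.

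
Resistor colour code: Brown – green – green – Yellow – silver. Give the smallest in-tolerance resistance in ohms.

Brown → 1 (first significant figure)
Green → 5 (second significant figure)
Green → 5 (third significant figure)
Yellow → ×10^4 multiplier
Silver → ±10% tolerance
155 × 10000 = 1550000 Ω
Smallest = 1550000 × (1 − 10/100) = 1395000 Ω.

1395000 Ω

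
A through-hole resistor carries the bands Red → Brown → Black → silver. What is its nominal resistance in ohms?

21 Ω

Red → 2 (first significant figure)
Brown → 1 (second significant figure)
Black → ×1 multiplier
21 × 1 = 21 Ω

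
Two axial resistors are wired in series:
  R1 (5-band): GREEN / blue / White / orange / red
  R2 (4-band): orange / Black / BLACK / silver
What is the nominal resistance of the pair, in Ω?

R1: green, blue, white → 569; orange ×10^3 → 569000 Ω.
R2: orange, black → 30; black ×1 → 30 Ω.
Series: 569000 + 30 = 569030 Ω.

569030 Ω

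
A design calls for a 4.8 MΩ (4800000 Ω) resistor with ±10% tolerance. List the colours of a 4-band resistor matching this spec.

yellow, grey, green, silver

4800000 Ω = 48 × 10^5.
4 → yellow
8 → grey
Multiplier 10^5 → green.
±10% tolerance → silver.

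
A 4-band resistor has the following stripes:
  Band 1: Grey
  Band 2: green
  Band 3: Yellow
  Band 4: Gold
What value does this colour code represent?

850000 Ω

Grey → 8 (first significant figure)
Green → 5 (second significant figure)
Yellow → ×10^4 multiplier
85 × 10000 = 850000 Ω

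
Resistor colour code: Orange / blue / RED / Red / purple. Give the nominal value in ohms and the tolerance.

Orange → 3 (first significant figure)
Blue → 6 (second significant figure)
Red → 2 (third significant figure)
Red → ×10^2 multiplier
Violet → ±0.1% tolerance
362 × 100 = 36200 Ω

36200 Ω ±0.1%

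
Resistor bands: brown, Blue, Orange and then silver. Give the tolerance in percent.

±10%

The last band, silver, is the tolerance band.
Silver corresponds to ±10%.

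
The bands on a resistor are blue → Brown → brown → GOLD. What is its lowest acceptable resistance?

579.5 Ω

Blue → 6 (first significant figure)
Brown → 1 (second significant figure)
Brown → ×10 multiplier
Gold → ±5% tolerance
61 × 10 = 610 Ω
Lowest = 610 × (1 − 5/100) = 579.5 Ω.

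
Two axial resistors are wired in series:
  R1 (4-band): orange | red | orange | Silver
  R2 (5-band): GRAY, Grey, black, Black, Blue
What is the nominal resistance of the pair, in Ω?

R1: orange, red → 32; orange ×10^3 → 32000 Ω.
R2: grey, grey, black → 880; black ×1 → 880 Ω.
Series: 32000 + 880 = 32880 Ω.

32880 Ω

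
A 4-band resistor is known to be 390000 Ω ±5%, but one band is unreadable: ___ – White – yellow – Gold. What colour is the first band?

390000 Ω = 39 × 10^4.
The first band gives digit 3 of the significand, and 3 is orange.

orange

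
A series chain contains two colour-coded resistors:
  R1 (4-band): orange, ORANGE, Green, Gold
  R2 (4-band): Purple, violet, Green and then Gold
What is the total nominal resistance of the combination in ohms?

11000000 Ω

R1: orange, orange → 33; green ×10^5 → 3300000 Ω.
R2: violet, violet → 77; green ×10^5 → 7700000 Ω.
Series: 3300000 + 7700000 = 11000000 Ω.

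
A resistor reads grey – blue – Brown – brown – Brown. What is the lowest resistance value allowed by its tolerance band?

8523.9 Ω

Grey → 8 (first significant figure)
Blue → 6 (second significant figure)
Brown → 1 (third significant figure)
Brown → ×10 multiplier
Brown → ±1% tolerance
861 × 10 = 8610 Ω
Lowest = 8610 × (1 − 1/100) = 8523.9 Ω.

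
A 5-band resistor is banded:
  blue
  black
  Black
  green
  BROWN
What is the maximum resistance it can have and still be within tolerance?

Blue → 6 (first significant figure)
Black → 0 (second significant figure)
Black → 0 (third significant figure)
Green → ×10^5 multiplier
Brown → ±1% tolerance
600 × 100000 = 60000000 Ω
Maximum = 60000000 × (1 + 1/100) = 60600000 Ω.

60600000 Ω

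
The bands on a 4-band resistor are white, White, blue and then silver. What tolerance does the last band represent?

The last band, silver, is the tolerance band.
Silver corresponds to ±10%.

±10%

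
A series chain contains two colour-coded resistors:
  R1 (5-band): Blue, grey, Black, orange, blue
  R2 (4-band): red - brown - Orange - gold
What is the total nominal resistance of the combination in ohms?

701000 Ω

R1: blue, grey, black → 680; orange ×10^3 → 680000 Ω.
R2: red, brown → 21; orange ×10^3 → 21000 Ω.
Series: 680000 + 21000 = 701000 Ω.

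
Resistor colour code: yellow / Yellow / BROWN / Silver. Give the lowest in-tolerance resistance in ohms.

Yellow → 4 (first significant figure)
Yellow → 4 (second significant figure)
Brown → ×10 multiplier
Silver → ±10% tolerance
44 × 10 = 440 Ω
Lowest = 440 × (1 − 10/100) = 396 Ω.

396 Ω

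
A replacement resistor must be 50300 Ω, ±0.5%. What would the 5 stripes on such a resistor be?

green, black, orange, red, green

50300 Ω = 503 × 10^2.
5 → green
0 → black
3 → orange
Multiplier 10^2 → red.
±0.5% tolerance → green.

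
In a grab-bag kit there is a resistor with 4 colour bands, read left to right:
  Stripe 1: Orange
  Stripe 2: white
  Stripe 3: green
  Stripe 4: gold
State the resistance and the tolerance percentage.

3900000 Ω ±5%

Orange → 3 (first significant figure)
White → 9 (second significant figure)
Green → ×10^5 multiplier
Gold → ±5% tolerance
39 × 100000 = 3900000 Ω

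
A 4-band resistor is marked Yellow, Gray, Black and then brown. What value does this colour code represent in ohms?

Yellow → 4 (first significant figure)
Grey → 8 (second significant figure)
Black → ×1 multiplier
48 × 1 = 48 Ω

48 Ω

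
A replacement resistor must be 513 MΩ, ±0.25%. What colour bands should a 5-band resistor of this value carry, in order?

513000000 Ω = 513 × 10^6.
5 → green
1 → brown
3 → orange
Multiplier 10^6 → blue.
±0.25% tolerance → blue.

green, brown, orange, blue, blue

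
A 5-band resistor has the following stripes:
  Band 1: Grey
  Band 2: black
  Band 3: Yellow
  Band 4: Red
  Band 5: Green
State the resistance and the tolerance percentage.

Grey → 8 (first significant figure)
Black → 0 (second significant figure)
Yellow → 4 (third significant figure)
Red → ×10^2 multiplier
Green → ±0.5% tolerance
804 × 100 = 80400 Ω

80400 Ω ±0.5%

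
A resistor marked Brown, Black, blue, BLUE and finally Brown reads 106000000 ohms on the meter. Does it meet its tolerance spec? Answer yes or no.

yes

Brown → 1 (first significant figure)
Black → 0 (second significant figure)
Blue → 6 (third significant figure)
Blue → ×10^6 multiplier
Brown → ±1% tolerance
106 × 1000000 = 106000000 Ω
Allowed range: 104940000 Ω to 107060000 Ω.
106000000 ohms lies inside that range.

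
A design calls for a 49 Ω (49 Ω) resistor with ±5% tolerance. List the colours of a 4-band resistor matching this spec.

49 Ω = 49 × 10^0.
4 → yellow
9 → white
Multiplier 10^0 → black.
±5% tolerance → gold.

yellow, white, black, gold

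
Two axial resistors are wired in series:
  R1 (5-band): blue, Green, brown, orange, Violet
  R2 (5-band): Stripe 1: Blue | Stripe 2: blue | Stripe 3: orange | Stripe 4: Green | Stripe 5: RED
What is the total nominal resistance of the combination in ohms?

66951000 Ω

R1: blue, green, brown → 651; orange ×10^3 → 651000 Ω.
R2: blue, blue, orange → 663; green ×10^5 → 66300000 Ω.
Series: 651000 + 66300000 = 66951000 Ω.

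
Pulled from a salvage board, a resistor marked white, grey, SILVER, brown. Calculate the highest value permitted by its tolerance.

White → 9 (first significant figure)
Grey → 8 (second significant figure)
Silver → ×0.01 multiplier
Brown → ±1% tolerance
98 × 0.01 = 0.98 Ω
Highest = 0.98 × (1 + 1/100) = 0.9898 Ω.

0.9898 Ω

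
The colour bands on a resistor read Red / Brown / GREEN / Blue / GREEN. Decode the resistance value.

215000000 Ω

Red → 2 (first significant figure)
Brown → 1 (second significant figure)
Green → 5 (third significant figure)
Blue → ×10^6 multiplier
215 × 1000000 = 215000000 Ω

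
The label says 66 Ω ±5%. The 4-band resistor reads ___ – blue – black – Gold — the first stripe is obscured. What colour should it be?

blue

66 Ω = 66 × 10^0.
The first band gives digit 6 of the significand, and 6 is blue.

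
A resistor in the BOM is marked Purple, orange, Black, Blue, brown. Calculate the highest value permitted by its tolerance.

737300000 Ω

Violet → 7 (first significant figure)
Orange → 3 (second significant figure)
Black → 0 (third significant figure)
Blue → ×10^6 multiplier
Brown → ±1% tolerance
730 × 1000000 = 730000000 Ω
Highest = 730000000 × (1 + 1/100) = 737300000 Ω.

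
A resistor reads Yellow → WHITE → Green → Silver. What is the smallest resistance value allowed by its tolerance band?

Yellow → 4 (first significant figure)
White → 9 (second significant figure)
Green → ×10^5 multiplier
Silver → ±10% tolerance
49 × 100000 = 4900000 Ω
Smallest = 4900000 × (1 − 10/100) = 4410000 Ω.

4410000 Ω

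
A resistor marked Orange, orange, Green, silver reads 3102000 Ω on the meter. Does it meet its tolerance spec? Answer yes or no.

Orange → 3 (first significant figure)
Orange → 3 (second significant figure)
Green → ×10^5 multiplier
Silver → ±10% tolerance
33 × 100000 = 3300000 Ω
Allowed range: 2970000 Ω to 3630000 Ω.
3102000 Ω lies inside that range.

yes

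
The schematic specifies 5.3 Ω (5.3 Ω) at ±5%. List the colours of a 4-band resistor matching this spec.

5.3 Ω = 53 × 10^-1.
5 → green
3 → orange
Multiplier 10^-1 → gold.
±5% tolerance → gold.

green, orange, gold, gold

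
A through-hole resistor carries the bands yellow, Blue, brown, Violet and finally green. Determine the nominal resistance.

4610000000 Ω

Yellow → 4 (first significant figure)
Blue → 6 (second significant figure)
Brown → 1 (third significant figure)
Violet → ×10^7 multiplier
461 × 10000000 = 4610000000 Ω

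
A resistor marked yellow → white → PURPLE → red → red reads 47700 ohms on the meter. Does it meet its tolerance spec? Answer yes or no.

Yellow → 4 (first significant figure)
White → 9 (second significant figure)
Violet → 7 (third significant figure)
Red → ×10^2 multiplier
Red → ±2% tolerance
497 × 100 = 49700 Ω
Allowed range: 48706 Ω to 50694 Ω.
47700 ohms lies outside that range.

no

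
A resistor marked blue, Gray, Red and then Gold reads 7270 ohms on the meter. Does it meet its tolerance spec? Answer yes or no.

no

Blue → 6 (first significant figure)
Grey → 8 (second significant figure)
Red → ×10^2 multiplier
Gold → ±5% tolerance
68 × 100 = 6800 Ω
Allowed range: 6460 Ω to 7140 Ω.
7270 ohms lies outside that range.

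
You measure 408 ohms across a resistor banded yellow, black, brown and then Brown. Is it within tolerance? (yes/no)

Yellow → 4 (first significant figure)
Black → 0 (second significant figure)
Brown → ×10 multiplier
Brown → ±1% tolerance
40 × 10 = 400 Ω
Allowed range: 396 Ω to 404 Ω.
408 ohms lies outside that range.

no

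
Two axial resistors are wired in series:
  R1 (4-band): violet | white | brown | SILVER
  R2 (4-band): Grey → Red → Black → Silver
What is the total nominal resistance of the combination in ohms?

R1: violet, white → 79; brown ×10 → 790 Ω.
R2: grey, red → 82; black ×1 → 82 Ω.
Series: 790 + 82 = 872 Ω.

872 Ω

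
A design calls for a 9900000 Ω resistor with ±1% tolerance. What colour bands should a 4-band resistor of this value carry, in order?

white, white, green, brown

9900000 Ω = 99 × 10^5.
9 → white
9 → white
Multiplier 10^5 → green.
±1% tolerance → brown.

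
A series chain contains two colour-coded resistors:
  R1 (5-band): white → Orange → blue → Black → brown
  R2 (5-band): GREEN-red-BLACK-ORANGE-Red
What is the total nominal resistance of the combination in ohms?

R1: white, orange, blue → 936; black ×1 → 936 Ω.
R2: green, red, black → 520; orange ×10^3 → 520000 Ω.
Series: 936 + 520000 = 520936 Ω.

520936 Ω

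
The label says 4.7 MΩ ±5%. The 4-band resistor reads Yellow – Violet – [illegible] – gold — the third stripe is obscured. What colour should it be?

4700000 Ω = 47 × 10^5.
The third band is the multiplier, 10^5, which is green.

green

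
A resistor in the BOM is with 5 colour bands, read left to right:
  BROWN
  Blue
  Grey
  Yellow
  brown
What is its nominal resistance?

1680000 Ω

Brown → 1 (first significant figure)
Blue → 6 (second significant figure)
Grey → 8 (third significant figure)
Yellow → ×10^4 multiplier
168 × 10000 = 1680000 Ω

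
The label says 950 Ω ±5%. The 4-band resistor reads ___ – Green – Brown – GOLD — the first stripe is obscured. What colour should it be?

950 Ω = 95 × 10^1.
The first band gives digit 9 of the significand, and 9 is white.

white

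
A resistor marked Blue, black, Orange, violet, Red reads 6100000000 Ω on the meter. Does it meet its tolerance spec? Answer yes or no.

Blue → 6 (first significant figure)
Black → 0 (second significant figure)
Orange → 3 (third significant figure)
Violet → ×10^7 multiplier
Red → ±2% tolerance
603 × 10000000 = 6030000000 Ω
Allowed range: 5909400000 Ω to 6150600000 Ω.
6100000000 Ω lies inside that range.

yes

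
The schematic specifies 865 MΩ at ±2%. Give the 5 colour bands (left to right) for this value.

grey, blue, green, blue, red

865000000 Ω = 865 × 10^6.
8 → grey
6 → blue
5 → green
Multiplier 10^6 → blue.
±2% tolerance → red.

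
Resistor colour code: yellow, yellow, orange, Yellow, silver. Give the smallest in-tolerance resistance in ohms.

3987000 Ω

Yellow → 4 (first significant figure)
Yellow → 4 (second significant figure)
Orange → 3 (third significant figure)
Yellow → ×10^4 multiplier
Silver → ±10% tolerance
443 × 10000 = 4430000 Ω
Smallest = 4430000 × (1 − 10/100) = 3987000 Ω.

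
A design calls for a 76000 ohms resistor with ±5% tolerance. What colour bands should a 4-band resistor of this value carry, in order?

76000 Ω = 76 × 10^3.
7 → violet
6 → blue
Multiplier 10^3 → orange.
±5% tolerance → gold.

violet, blue, orange, gold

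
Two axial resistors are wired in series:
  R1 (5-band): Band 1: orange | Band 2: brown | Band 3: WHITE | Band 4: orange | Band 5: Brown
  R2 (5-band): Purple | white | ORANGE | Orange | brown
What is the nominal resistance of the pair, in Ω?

1112000 Ω

R1: orange, brown, white → 319; orange ×10^3 → 319000 Ω.
R2: violet, white, orange → 793; orange ×10^3 → 793000 Ω.
Series: 319000 + 793000 = 1112000 Ω.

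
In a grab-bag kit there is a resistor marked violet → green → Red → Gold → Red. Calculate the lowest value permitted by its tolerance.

Violet → 7 (first significant figure)
Green → 5 (second significant figure)
Red → 2 (third significant figure)
Gold → ×0.1 multiplier
Red → ±2% tolerance
752 × 0.1 = 75.2 Ω
Lowest = 75.2 × (1 − 2/100) = 73.696 Ω.

73.696 Ω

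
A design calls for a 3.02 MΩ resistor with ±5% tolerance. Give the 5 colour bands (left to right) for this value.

3020000 Ω = 302 × 10^4.
3 → orange
0 → black
2 → red
Multiplier 10^4 → yellow.
±5% tolerance → gold.

orange, black, red, yellow, gold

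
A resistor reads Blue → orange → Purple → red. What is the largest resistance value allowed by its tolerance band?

Blue → 6 (first significant figure)
Orange → 3 (second significant figure)
Violet → ×10^7 multiplier
Red → ±2% tolerance
63 × 10000000 = 630000000 Ω
Largest = 630000000 × (1 + 2/100) = 642600000 Ω.

642600000 Ω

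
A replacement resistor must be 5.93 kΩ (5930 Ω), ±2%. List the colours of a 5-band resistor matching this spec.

5930 Ω = 593 × 10^1.
5 → green
9 → white
3 → orange
Multiplier 10^1 → brown.
±2% tolerance → red.

green, white, orange, brown, red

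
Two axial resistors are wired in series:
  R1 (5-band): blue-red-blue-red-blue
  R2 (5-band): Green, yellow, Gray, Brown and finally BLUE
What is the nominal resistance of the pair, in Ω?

68080 Ω

R1: blue, red, blue → 626; red ×10^2 → 62600 Ω.
R2: green, yellow, grey → 548; brown ×10 → 5480 Ω.
Series: 62600 + 5480 = 68080 Ω.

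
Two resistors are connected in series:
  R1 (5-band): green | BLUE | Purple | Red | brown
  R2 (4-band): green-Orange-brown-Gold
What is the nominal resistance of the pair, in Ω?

57230 Ω

R1: green, blue, violet → 567; red ×10^2 → 56700 Ω.
R2: green, orange → 53; brown ×10 → 530 Ω.
Series: 56700 + 530 = 57230 Ω.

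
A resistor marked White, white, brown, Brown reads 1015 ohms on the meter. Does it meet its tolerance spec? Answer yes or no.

no

White → 9 (first significant figure)
White → 9 (second significant figure)
Brown → ×10 multiplier
Brown → ±1% tolerance
99 × 10 = 990 Ω
Allowed range: 980.1 Ω to 999.9 Ω.
1015 ohms lies outside that range.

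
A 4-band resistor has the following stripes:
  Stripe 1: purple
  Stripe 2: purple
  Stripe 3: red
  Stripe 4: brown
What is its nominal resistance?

7700 Ω

Violet → 7 (first significant figure)
Violet → 7 (second significant figure)
Red → ×10^2 multiplier
77 × 100 = 7700 Ω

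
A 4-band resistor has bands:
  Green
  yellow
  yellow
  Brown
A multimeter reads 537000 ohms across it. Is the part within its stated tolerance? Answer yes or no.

Green → 5 (first significant figure)
Yellow → 4 (second significant figure)
Yellow → ×10^4 multiplier
Brown → ±1% tolerance
54 × 10000 = 540000 Ω
Allowed range: 534600 Ω to 545400 Ω.
537000 ohms lies inside that range.

yes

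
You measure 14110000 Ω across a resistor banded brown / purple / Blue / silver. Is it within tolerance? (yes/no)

no

Brown → 1 (first significant figure)
Violet → 7 (second significant figure)
Blue → ×10^6 multiplier
Silver → ±10% tolerance
17 × 1000000 = 17000000 Ω
Allowed range: 15300000 Ω to 18700000 Ω.
14110000 Ω lies outside that range.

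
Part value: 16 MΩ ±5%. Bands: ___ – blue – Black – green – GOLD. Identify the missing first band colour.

brown

16000000 Ω = 160 × 10^5.
The first band gives digit 1 of the significand, and 1 is brown.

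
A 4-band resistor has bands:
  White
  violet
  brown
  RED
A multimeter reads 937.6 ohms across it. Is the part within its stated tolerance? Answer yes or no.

no

White → 9 (first significant figure)
Violet → 7 (second significant figure)
Brown → ×10 multiplier
Red → ±2% tolerance
97 × 10 = 970 Ω
Allowed range: 950.6 Ω to 989.4 Ω.
937.6 ohms lies outside that range.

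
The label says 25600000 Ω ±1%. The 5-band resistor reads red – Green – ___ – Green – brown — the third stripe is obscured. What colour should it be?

25600000 Ω = 256 × 10^5.
The third band gives digit 6 of the significand, and 6 is blue.

blue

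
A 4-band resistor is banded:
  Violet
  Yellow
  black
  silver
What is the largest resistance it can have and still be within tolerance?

81.4 Ω

Violet → 7 (first significant figure)
Yellow → 4 (second significant figure)
Black → ×1 multiplier
Silver → ±10% tolerance
74 × 1 = 74 Ω
Largest = 74 × (1 + 10/100) = 81.4 Ω.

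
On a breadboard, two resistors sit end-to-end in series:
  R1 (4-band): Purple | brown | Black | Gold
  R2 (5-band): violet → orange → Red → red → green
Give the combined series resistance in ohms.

R1: violet, brown → 71; black ×1 → 71 Ω.
R2: violet, orange, red → 732; red ×10^2 → 73200 Ω.
Series: 71 + 73200 = 73271 Ω.

73271 Ω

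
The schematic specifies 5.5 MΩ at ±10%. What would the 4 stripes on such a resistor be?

green, green, green, silver

5500000 Ω = 55 × 10^5.
5 → green
5 → green
Multiplier 10^5 → green.
±10% tolerance → silver.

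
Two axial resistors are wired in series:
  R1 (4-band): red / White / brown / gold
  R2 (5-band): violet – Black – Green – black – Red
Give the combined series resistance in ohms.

R1: red, white → 29; brown ×10 → 290 Ω.
R2: violet, black, green → 705; black ×1 → 705 Ω.
Series: 290 + 705 = 995 Ω.

995 Ω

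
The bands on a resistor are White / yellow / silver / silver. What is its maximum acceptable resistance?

1.034 Ω

White → 9 (first significant figure)
Yellow → 4 (second significant figure)
Silver → ×0.01 multiplier
Silver → ±10% tolerance
94 × 0.01 = 0.94 Ω
Maximum = 0.94 × (1 + 10/100) = 1.034 Ω.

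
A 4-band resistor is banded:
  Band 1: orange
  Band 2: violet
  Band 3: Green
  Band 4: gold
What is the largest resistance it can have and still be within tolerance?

3885000 Ω

Orange → 3 (first significant figure)
Violet → 7 (second significant figure)
Green → ×10^5 multiplier
Gold → ±5% tolerance
37 × 100000 = 3700000 Ω
Largest = 3700000 × (1 + 5/100) = 3885000 Ω.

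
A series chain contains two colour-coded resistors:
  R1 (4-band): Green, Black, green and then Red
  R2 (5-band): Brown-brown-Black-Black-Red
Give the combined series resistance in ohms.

5000110 Ω

R1: green, black → 50; green ×10^5 → 5000000 Ω.
R2: brown, brown, black → 110; black ×1 → 110 Ω.
Series: 5000000 + 110 = 5000110 Ω.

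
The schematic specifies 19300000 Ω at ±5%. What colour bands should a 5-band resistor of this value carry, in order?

brown, white, orange, green, gold

19300000 Ω = 193 × 10^5.
1 → brown
9 → white
3 → orange
Multiplier 10^5 → green.
±5% tolerance → gold.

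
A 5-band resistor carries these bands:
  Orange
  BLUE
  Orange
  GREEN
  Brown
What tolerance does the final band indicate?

±1%

The last band, brown, is the tolerance band.
Brown corresponds to ±1%.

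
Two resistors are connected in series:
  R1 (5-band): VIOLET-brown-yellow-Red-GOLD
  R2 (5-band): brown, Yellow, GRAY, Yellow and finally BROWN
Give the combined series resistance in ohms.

R1: violet, brown, yellow → 714; red ×10^2 → 71400 Ω.
R2: brown, yellow, grey → 148; yellow ×10^4 → 1480000 Ω.
Series: 71400 + 1480000 = 1551400 Ω.

1551400 Ω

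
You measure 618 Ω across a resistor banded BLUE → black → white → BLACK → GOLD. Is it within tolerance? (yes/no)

yes

Blue → 6 (first significant figure)
Black → 0 (second significant figure)
White → 9 (third significant figure)
Black → ×1 multiplier
Gold → ±5% tolerance
609 × 1 = 609 Ω
Allowed range: 578.55 Ω to 639.45 Ω.
618 Ω lies inside that range.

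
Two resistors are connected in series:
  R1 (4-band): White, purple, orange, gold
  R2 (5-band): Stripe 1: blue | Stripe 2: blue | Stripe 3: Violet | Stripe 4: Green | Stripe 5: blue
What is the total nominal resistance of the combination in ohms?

66797000 Ω

R1: white, violet → 97; orange ×10^3 → 97000 Ω.
R2: blue, blue, violet → 667; green ×10^5 → 66700000 Ω.
Series: 97000 + 66700000 = 66797000 Ω.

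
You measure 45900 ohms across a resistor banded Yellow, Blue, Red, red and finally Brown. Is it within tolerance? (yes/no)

Yellow → 4 (first significant figure)
Blue → 6 (second significant figure)
Red → 2 (third significant figure)
Red → ×10^2 multiplier
Brown → ±1% tolerance
462 × 100 = 46200 Ω
Allowed range: 45738 Ω to 46662 Ω.
45900 ohms lies inside that range.

yes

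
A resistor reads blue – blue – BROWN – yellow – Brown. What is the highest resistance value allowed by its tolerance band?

6676100 Ω

Blue → 6 (first significant figure)
Blue → 6 (second significant figure)
Brown → 1 (third significant figure)
Yellow → ×10^4 multiplier
Brown → ±1% tolerance
661 × 10000 = 6610000 Ω
Highest = 6610000 × (1 + 1/100) = 6676100 Ω.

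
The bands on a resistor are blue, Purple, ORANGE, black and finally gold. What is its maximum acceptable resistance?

Blue → 6 (first significant figure)
Violet → 7 (second significant figure)
Orange → 3 (third significant figure)
Black → ×1 multiplier
Gold → ±5% tolerance
673 × 1 = 673 Ω
Maximum = 673 × (1 + 5/100) = 706.65 Ω.

706.65 Ω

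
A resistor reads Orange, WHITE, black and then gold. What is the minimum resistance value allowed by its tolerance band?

37.05 Ω

Orange → 3 (first significant figure)
White → 9 (second significant figure)
Black → ×1 multiplier
Gold → ±5% tolerance
39 × 1 = 39 Ω
Minimum = 39 × (1 − 5/100) = 37.05 Ω.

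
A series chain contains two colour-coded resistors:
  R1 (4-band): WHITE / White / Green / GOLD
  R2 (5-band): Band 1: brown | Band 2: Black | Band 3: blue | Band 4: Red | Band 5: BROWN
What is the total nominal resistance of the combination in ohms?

9910600 Ω

R1: white, white → 99; green ×10^5 → 9900000 Ω.
R2: brown, black, blue → 106; red ×10^2 → 10600 Ω.
Series: 9900000 + 10600 = 9910600 Ω.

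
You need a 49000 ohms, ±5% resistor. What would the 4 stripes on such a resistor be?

yellow, white, orange, gold

49000 Ω = 49 × 10^3.
4 → yellow
9 → white
Multiplier 10^3 → orange.
±5% tolerance → gold.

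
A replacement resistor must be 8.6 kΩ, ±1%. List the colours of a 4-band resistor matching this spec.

8600 Ω = 86 × 10^2.
8 → grey
6 → blue
Multiplier 10^2 → red.
±1% tolerance → brown.

grey, blue, red, brown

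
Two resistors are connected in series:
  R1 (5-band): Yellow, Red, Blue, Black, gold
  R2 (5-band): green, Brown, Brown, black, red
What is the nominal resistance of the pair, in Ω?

R1: yellow, red, blue → 426; black ×1 → 426 Ω.
R2: green, brown, brown → 511; black ×1 → 511 Ω.
Series: 426 + 511 = 937 Ω.

937 Ω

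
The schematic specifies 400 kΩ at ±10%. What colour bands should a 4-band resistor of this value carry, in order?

400000 Ω = 40 × 10^4.
4 → yellow
0 → black
Multiplier 10^4 → yellow.
±10% tolerance → silver.

yellow, black, yellow, silver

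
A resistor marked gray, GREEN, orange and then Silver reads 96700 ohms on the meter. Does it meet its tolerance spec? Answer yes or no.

no

Grey → 8 (first significant figure)
Green → 5 (second significant figure)
Orange → ×10^3 multiplier
Silver → ±10% tolerance
85 × 1000 = 85000 Ω
Allowed range: 76500 Ω to 93500 Ω.
96700 ohms lies outside that range.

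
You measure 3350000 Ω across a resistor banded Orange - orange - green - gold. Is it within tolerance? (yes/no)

yes

Orange → 3 (first significant figure)
Orange → 3 (second significant figure)
Green → ×10^5 multiplier
Gold → ±5% tolerance
33 × 100000 = 3300000 Ω
Allowed range: 3135000 Ω to 3465000 Ω.
3350000 Ω lies inside that range.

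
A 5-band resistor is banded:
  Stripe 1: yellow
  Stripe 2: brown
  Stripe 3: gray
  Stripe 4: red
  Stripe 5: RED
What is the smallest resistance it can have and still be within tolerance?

Yellow → 4 (first significant figure)
Brown → 1 (second significant figure)
Grey → 8 (third significant figure)
Red → ×10^2 multiplier
Red → ±2% tolerance
418 × 100 = 41800 Ω
Smallest = 41800 × (1 − 2/100) = 40964 Ω.

40964 Ω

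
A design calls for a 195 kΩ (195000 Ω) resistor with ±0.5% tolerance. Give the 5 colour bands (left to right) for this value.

brown, white, green, orange, green

195000 Ω = 195 × 10^3.
1 → brown
9 → white
5 → green
Multiplier 10^3 → orange.
±0.5% tolerance → green.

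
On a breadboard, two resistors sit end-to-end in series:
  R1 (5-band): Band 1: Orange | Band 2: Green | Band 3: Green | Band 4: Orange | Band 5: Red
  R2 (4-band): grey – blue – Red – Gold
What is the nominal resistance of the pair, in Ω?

R1: orange, green, green → 355; orange ×10^3 → 355000 Ω.
R2: grey, blue → 86; red ×10^2 → 8600 Ω.
Series: 355000 + 8600 = 363600 Ω.

363600 Ω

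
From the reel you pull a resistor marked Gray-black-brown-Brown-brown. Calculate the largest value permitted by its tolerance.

8090.1 Ω

Grey → 8 (first significant figure)
Black → 0 (second significant figure)
Brown → 1 (third significant figure)
Brown → ×10 multiplier
Brown → ±1% tolerance
801 × 10 = 8010 Ω
Largest = 8010 × (1 + 1/100) = 8090.1 Ω.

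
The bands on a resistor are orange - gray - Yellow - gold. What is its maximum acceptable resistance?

399000 Ω

Orange → 3 (first significant figure)
Grey → 8 (second significant figure)
Yellow → ×10^4 multiplier
Gold → ±5% tolerance
38 × 10000 = 380000 Ω
Maximum = 380000 × (1 + 5/100) = 399000 Ω.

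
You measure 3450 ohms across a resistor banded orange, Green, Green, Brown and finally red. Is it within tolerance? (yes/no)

no

Orange → 3 (first significant figure)
Green → 5 (second significant figure)
Green → 5 (third significant figure)
Brown → ×10 multiplier
Red → ±2% tolerance
355 × 10 = 3550 Ω
Allowed range: 3479 Ω to 3621 Ω.
3450 ohms lies outside that range.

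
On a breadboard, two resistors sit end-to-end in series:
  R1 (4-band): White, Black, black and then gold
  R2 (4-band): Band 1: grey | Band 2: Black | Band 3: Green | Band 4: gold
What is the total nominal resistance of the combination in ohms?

8000090 Ω

R1: white, black → 90; black ×1 → 90 Ω.
R2: grey, black → 80; green ×10^5 → 8000000 Ω.
Series: 90 + 8000000 = 8000090 Ω.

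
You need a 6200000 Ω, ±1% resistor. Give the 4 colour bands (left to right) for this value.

6200000 Ω = 62 × 10^5.
6 → blue
2 → red
Multiplier 10^5 → green.
±1% tolerance → brown.

blue, red, green, brown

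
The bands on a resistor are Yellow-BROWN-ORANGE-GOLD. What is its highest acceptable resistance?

43050 Ω

Yellow → 4 (first significant figure)
Brown → 1 (second significant figure)
Orange → ×10^3 multiplier
Gold → ±5% tolerance
41 × 1000 = 41000 Ω
Highest = 41000 × (1 + 5/100) = 43050 Ω.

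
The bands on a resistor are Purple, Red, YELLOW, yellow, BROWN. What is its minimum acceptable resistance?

Violet → 7 (first significant figure)
Red → 2 (second significant figure)
Yellow → 4 (third significant figure)
Yellow → ×10^4 multiplier
Brown → ±1% tolerance
724 × 10000 = 7240000 Ω
Minimum = 7240000 × (1 − 1/100) = 7167600 Ω.

7167600 Ω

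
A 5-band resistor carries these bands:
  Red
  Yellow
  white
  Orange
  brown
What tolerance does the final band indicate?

±1%

The last band, brown, is the tolerance band.
Brown corresponds to ±1%.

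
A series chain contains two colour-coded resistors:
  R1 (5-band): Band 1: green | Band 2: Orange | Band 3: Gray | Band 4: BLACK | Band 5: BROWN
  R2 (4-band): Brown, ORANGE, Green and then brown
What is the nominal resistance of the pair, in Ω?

1300538 Ω

R1: green, orange, grey → 538; black ×1 → 538 Ω.
R2: brown, orange → 13; green ×10^5 → 1300000 Ω.
Series: 538 + 1300000 = 1300538 Ω.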